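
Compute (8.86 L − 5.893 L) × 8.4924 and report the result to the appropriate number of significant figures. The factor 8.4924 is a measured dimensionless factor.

25.2 L

8.86 L − 5.893 L = 2.967 L; the difference is limited to 2 decimal places (3 s.f.).
Carrying full precision, 2.967 × 8.4924 = 25.1969508 L; 8.4924 has 5 s.f., so the result keeps min(3, 5) = 3 s.f.
Rounded to 3 significant figures: 25.2 L.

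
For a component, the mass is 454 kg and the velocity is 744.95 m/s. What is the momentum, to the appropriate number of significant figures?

momentum = 454 kg × 744.95 m/s = 338207.3 kg·m/s.
454 has 3 significant figures; 744.95 has 5.
Division/multiplication keeps the fewest: 3 significant figures.
Rounded: 3.38 × 10^5 kg·m/s.

3.38 × 10^5 kg·m/s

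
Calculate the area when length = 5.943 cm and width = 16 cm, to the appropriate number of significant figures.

area = 5.943 cm × 16 cm = 95.088 cm².
5.943 has 4 significant figures; 16 has 2.
Division/multiplication keeps the fewest: 2 significant figures.
Rounded: 95 cm².

95 cm²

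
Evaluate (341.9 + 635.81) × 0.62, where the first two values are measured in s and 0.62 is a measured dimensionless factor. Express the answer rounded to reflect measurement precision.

341.9 s + 635.81 s = 977.71 s; the sum is limited to 1 decimal place (4 s.f.).
Carrying full precision, 977.71 × 0.62 = 606.1802 s; 0.62 has 2 s.f., so the result keeps min(4, 2) = 2 s.f.
Rounded to 2 significant figures: 6.1 × 10² s.

6.1 × 10² s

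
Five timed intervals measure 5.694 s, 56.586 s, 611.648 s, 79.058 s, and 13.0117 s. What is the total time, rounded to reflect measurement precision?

765.998 s

5.694 s + 56.586 s + 611.648 s + 79.058 s + 13.0117 s = 765.9977 s.
Addition/subtraction keeps the fewest decimal places: 5.694 → 3 decimal places, 56.586 → 3 decimal places, 611.648 → 3 decimal places, 79.058 → 3 decimal places, 13.0117 → 4 decimal places; limit is 3.
Rounded to 3 decimal places: 765.998 s.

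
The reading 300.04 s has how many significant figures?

5

300.04: zeros between nonzero digits are significant.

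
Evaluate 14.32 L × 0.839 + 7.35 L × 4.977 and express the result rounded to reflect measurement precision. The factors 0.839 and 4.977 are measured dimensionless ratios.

48.6 L

14.32 × 0.839 = 12.01448 → 12.0 L (3 s.f., last digit at the 10^-1 place).
7.35 × 4.977 = 36.58095 → 36.6 L (3 s.f., last digit at the 10^-1 place).
Sum: 48.59543 L; keep the coarser place, 10^-1.
Result: 48.6 L.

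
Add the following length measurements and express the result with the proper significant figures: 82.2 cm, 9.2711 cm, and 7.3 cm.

98.8 cm

82.2 cm + 9.2711 cm + 7.3 cm = 98.7711 cm.
Addition/subtraction keeps the fewest decimal places: 82.2 → 1 decimal place, 9.2711 → 4 decimal places, 7.3 → 1 decimal place; limit is 1.
Rounded to 1 decimal place: 98.8 cm.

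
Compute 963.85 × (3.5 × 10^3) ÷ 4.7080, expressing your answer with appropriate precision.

963.85 × (3.5 × 10^3) ÷ 4.7080 = 716540.994053…
Multiplication/division keeps the fewest significant figures: 963.85 → 5 s.f., 3.5 × 10^3 → 2 s.f., 4.7080 → 5 s.f.; limit is 2.
Rounded to 2 significant figures: 7.2 × 10^5.

7.2 × 10^5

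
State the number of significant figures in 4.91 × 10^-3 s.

3

4.91 × 10^-3: in scientific notation every digit of the coefficient is significant.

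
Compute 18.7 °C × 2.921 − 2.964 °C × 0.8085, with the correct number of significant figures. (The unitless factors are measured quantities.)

52.2 °C

18.7 × 2.921 = 54.6227 → 54.6 °C (3 s.f., last digit at the 10^-1 place).
2.964 × 0.8085 = 2.396394 → 2.396 °C (4 s.f., last digit at the 10^-3 place).
Difference: 52.226306 °C; keep the coarser place, 10^-1.
Result: 52.2 °C.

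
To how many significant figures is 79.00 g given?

4

79.00: trailing zeros after a decimal point are significant.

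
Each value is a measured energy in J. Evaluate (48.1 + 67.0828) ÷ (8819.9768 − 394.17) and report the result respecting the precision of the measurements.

0.01367

48.1 + 67.0828 = 115.1828, limited to 1 d.p. → 4 s.f.; 8819.9768 − 394.17 = 8425.8068, limited to 2 d.p. → 6 s.f.
Carrying full precision, 115.1828 ÷ 8425.8068 = 0.0136702398636…; keep min(4, 6) = 4 s.f.
Rounded to 4 significant figures: 0.01367.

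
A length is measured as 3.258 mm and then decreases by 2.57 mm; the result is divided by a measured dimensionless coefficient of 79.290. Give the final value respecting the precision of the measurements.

0.0087 mm

3.258 mm − 2.57 mm = 0.688 mm; the difference is limited to 2 decimal places (2 s.f.).
Carrying full precision, 0.688 ÷ 79.290 = 0.00867700844999… mm; 79.290 has 5 s.f., so the result keeps min(2, 5) = 2 s.f.
Rounded to 2 significant figures: 0.0087 mm.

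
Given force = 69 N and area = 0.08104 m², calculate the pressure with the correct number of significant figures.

pressure = 69 N ÷ 0.08104 m² = 851.431391905… Pa.
69 has 2 significant figures; 0.08104 has 4.
Division/multiplication keeps the fewest: 2 significant figures.
Rounded: 8.5 × 10² Pa.

8.5 × 10² Pa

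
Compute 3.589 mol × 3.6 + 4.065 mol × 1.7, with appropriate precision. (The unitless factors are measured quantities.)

3.589 × 3.6 = 12.9204 → 13 mol (2 s.f., last digit at the 10^0 place).
4.065 × 1.7 = 6.9105 → 6.9 mol (2 s.f., last digit at the 10^-1 place).
Sum: 19.8309 mol; keep the coarser place, 10^0.
Result: 2.0 × 10^1 mol.

2.0 × 10^1 mol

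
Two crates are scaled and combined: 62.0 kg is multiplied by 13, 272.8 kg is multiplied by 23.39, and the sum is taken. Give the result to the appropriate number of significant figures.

7.19 × 10^3 kg

62.0 × 13 = 806 → 8.1 × 10^2 kg (2 s.f., last digit at the 10^1 place).
272.8 × 23.39 = 6380.792 → 6381 kg (4 s.f., last digit at the 10^0 place).
Sum: 7186.792 kg; keep the coarser place, 10^1.
Result: 7.19 × 10^3 kg.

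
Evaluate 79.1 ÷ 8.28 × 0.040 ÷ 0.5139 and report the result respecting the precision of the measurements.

79.1 ÷ 8.28 × 0.040 ÷ 0.5139 = 0.743579692284…
Multiplication/division keeps the fewest significant figures: 79.1 → 3 s.f., 8.28 → 3 s.f., 0.040 → 2 s.f., 0.5139 → 4 s.f.; limit is 2.
Rounded to 2 significant figures: 0.74.

0.74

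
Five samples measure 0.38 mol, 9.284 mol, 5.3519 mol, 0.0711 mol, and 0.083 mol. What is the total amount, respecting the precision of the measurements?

0.38 mol + 9.284 mol + 5.3519 mol + 0.0711 mol + 0.083 mol = 15.1700 mol.
Addition/subtraction keeps the fewest decimal places: 0.38 → 2 decimal places, 9.284 → 3 decimal places, 5.3519 → 4 decimal places, 0.0711 → 4 decimal places, 0.083 → 3 decimal places; limit is 2.
Rounded to 2 decimal places: 15.17 mol.

15.17 mol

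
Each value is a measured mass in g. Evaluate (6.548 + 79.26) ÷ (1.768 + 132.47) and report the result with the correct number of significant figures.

0.6392

6.548 + 79.26 = 85.808, limited to 2 d.p. → 4 s.f.; 1.768 + 132.47 = 134.238, limited to 2 d.p. → 5 s.f.
Carrying full precision, 85.808 ÷ 134.238 = 0.639222872808…; keep min(4, 5) = 4 s.f.
Rounded to 4 significant figures: 0.6392.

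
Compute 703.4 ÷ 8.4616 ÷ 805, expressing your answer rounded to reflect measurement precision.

703.4 ÷ 8.4616 ÷ 805 = 0.10326520042…
Multiplication/division keeps the fewest significant figures: 703.4 → 4 s.f., 8.4616 → 5 s.f., 805 → 3 s.f.; limit is 3.
Rounded to 3 significant figures: 0.103.

0.103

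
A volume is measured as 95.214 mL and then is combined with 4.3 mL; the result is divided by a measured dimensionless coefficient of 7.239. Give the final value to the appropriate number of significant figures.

13.7 mL

95.214 mL + 4.3 mL = 99.514 mL; the sum is limited to 1 decimal place (3 s.f.).
Carrying full precision, 99.514 ÷ 7.239 = 13.746926371… mL; 7.239 has 4 s.f., so the result keeps min(3, 4) = 3 s.f.
Rounded to 3 significant figures: 13.7 mL.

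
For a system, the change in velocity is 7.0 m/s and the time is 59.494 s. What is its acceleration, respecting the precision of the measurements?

0.12 m/s²

acceleration = 7.0 m/s ÷ 59.494 s = 0.117658923589… m/s².
7.0 has 2 significant figures; 59.494 has 5.
Division/multiplication keeps the fewest: 2 significant figures.
Rounded: 0.12 m/s².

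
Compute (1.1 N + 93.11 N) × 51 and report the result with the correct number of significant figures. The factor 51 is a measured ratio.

1.1 N + 93.11 N = 94.21 N; the sum is limited to 1 decimal place (3 s.f.).
Carrying full precision, 94.21 × 51 = 4804.71 N; 51 has 2 s.f., so the result keeps min(3, 2) = 2 s.f.
Rounded to 2 significant figures: 4.8 × 10^3 N.

4.8 × 10^3 N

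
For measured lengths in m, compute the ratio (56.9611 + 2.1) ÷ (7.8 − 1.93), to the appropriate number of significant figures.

10.

56.9611 + 2.1 = 59.0611, limited to 1 d.p. → 3 s.f.; 7.8 − 1.93 = 5.87, limited to 1 d.p. → 2 s.f.
Carrying full precision, 59.0611 ÷ 5.87 = 10.061516184…; keep min(3, 2) = 2 s.f.
Rounded to 2 significant figures: 10.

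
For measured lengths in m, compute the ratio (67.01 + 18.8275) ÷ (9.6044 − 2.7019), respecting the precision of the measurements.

12.44

67.01 + 18.8275 = 85.8375, limited to 2 d.p. → 4 s.f.; 9.6044 − 2.7019 = 6.9025, limited to 4 d.p. → 5 s.f.
Carrying full precision, 85.8375 ÷ 6.9025 = 12.4357116987…; keep min(4, 5) = 4 s.f.
Rounded to 4 significant figures: 12.44.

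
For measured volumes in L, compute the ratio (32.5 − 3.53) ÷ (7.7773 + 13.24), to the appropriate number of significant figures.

32.5 − 3.53 = 28.97, limited to 1 d.p. → 3 s.f.; 7.7773 + 13.24 = 21.0173, limited to 2 d.p. → 4 s.f.
Carrying full precision, 28.97 ÷ 21.0173 = 1.37838828013…; keep min(3, 4) = 3 s.f.
Rounded to 3 significant figures: 1.38.

1.38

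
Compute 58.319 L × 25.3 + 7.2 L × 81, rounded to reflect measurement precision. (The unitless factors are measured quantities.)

58.319 × 25.3 = 1475.4707 → 1.48 × 10^3 L (3 s.f., last digit at the 10^1 place).
7.2 × 81 = 583.2 → 5.8 × 10^2 L (2 s.f., last digit at the 10^1 place).
Sum: 2058.6707 L; keep the coarser place, 10^1.
Result: 2.06 × 10^3 L.

2.06 × 10^3 L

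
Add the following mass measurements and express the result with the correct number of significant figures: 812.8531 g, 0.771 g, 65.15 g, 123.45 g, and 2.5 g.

812.8531 g + 0.771 g + 65.15 g + 123.45 g + 2.5 g = 1004.7241 g.
Addition/subtraction keeps the fewest decimal places: 812.8531 → 4 decimal places, 0.771 → 3 decimal places, 65.15 → 2 decimal places, 123.45 → 2 decimal places, 2.5 → 1 decimal place; limit is 1.
Rounded to 1 decimal place: 1004.7 g.

1004.7 g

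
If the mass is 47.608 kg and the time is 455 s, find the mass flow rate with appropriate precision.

0.105 kg/s

mass flow rate = 47.608 kg ÷ 455 s = 0.104632967033… kg/s.
47.608 has 5 significant figures; 455 has 3.
Division/multiplication keeps the fewest: 3 significant figures.
Rounded: 0.105 kg/s.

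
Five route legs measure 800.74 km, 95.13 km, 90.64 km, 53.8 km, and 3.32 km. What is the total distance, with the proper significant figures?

1043.6 km

800.74 km + 95.13 km + 90.64 km + 53.8 km + 3.32 km = 1043.63 km.
Addition/subtraction keeps the fewest decimal places: 800.74 → 2 decimal places, 95.13 → 2 decimal places, 90.64 → 2 decimal places, 53.8 → 1 decimal place, 3.32 → 2 decimal places; limit is 1.
Rounded to 1 decimal place: 1043.6 km.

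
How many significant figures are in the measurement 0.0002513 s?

0.0002513: leading zeros are not significant.

4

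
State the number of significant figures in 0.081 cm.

0.081: leading zeros are not significant.

2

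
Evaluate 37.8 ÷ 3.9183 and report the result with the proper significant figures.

9.65

37.8 ÷ 3.9183 = 9.64704080851…
Multiplication/division keeps the fewest significant figures: 37.8 → 3 s.f., 3.9183 → 5 s.f.; limit is 3.
Rounded to 3 significant figures: 9.65.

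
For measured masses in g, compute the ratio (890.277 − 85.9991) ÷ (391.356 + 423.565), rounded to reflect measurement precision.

0.986940

890.277 − 85.9991 = 804.2779, limited to 3 d.p. → 6 s.f.; 391.356 + 423.565 = 814.921, limited to 3 d.p. → 6 s.f.
Carrying full precision, 804.2779 ÷ 814.921 = 0.986939715629…; keep min(6, 6) = 6 s.f.
Rounded to 6 significant figures: 0.986940.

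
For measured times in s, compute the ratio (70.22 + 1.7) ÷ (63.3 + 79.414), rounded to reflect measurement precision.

0.504

70.22 + 1.7 = 71.92, limited to 1 d.p. → 3 s.f.; 63.3 + 79.414 = 142.714, limited to 1 d.p. → 4 s.f.
Carrying full precision, 71.92 ÷ 142.714 = 0.503944952843…; keep min(3, 4) = 3 s.f.
Rounded to 3 significant figures: 0.504.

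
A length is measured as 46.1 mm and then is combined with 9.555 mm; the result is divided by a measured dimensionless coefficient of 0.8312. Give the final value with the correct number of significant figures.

67.0 mm

46.1 mm + 9.555 mm = 55.655 mm; the sum is limited to 1 decimal place (3 s.f.).
Carrying full precision, 55.655 ÷ 0.8312 = 66.9574109721… mm; 0.8312 has 4 s.f., so the result keeps min(3, 4) = 3 s.f.
Rounded to 3 significant figures: 67.0 mm.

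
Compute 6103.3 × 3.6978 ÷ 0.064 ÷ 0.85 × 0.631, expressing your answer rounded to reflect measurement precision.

2.6 × 10⁵

6103.3 × 3.6978 ÷ 0.064 ÷ 0.85 × 0.631 = 261781.285091…
Multiplication/division keeps the fewest significant figures: 6103.3 → 5 s.f., 3.6978 → 5 s.f., 0.064 → 2 s.f., 0.85 → 2 s.f., 0.631 → 3 s.f.; limit is 2.
Rounded to 2 significant figures: 2.6 × 10⁵.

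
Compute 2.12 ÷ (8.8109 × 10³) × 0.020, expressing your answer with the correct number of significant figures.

4.8 × 10⁻⁶

2.12 ÷ (8.8109 × 10³) × 0.020 = 0.00000481222122598…
Multiplication/division keeps the fewest significant figures: 2.12 → 3 s.f., 8.8109 × 10³ → 5 s.f., 0.020 → 2 s.f.; limit is 2.
Rounded to 2 significant figures: 4.8 × 10⁻⁶.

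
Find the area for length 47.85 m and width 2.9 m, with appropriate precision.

area = 47.85 m × 2.9 m = 138.765 m².
47.85 has 4 significant figures; 2.9 has 2.
Division/multiplication keeps the fewest: 2 significant figures.
Rounded: 1.4 × 10² m².

1.4 × 10² m²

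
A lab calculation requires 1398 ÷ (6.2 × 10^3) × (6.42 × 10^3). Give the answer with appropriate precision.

1.4 × 10^3

1398 ÷ (6.2 × 10^3) × (6.42 × 10^3) = 1447.60645161…
Multiplication/division keeps the fewest significant figures: 1398 → 4 s.f., 6.2 × 10^3 → 2 s.f., 6.42 × 10^3 → 3 s.f.; limit is 2.
Rounded to 2 significant figures: 1.4 × 10^3.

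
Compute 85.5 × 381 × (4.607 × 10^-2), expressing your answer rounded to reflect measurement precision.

1.50 × 10^3

85.5 × 381 × (4.607 × 10^-2) = 1500.753285
Multiplication/division keeps the fewest significant figures: 85.5 → 3 s.f., 381 → 3 s.f., 4.607 × 10^-2 → 4 s.f.; limit is 3.
Rounded to 3 significant figures: 1.50 × 10^3.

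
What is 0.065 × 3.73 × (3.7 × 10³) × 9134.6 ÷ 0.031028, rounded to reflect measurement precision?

0.065 × 3.73 × (3.7 × 10³) × 9134.6 ÷ 0.031028 = 264094687.025…
Multiplication/division keeps the fewest significant figures: 0.065 → 2 s.f., 3.73 → 3 s.f., 3.7 × 10³ → 2 s.f., 9134.6 → 5 s.f., 0.031028 → 5 s.f.; limit is 2.
Rounded to 2 significant figures: 2.6 × 10⁸.

2.6 × 10⁸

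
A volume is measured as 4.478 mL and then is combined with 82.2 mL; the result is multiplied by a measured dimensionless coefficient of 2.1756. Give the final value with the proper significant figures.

4.478 mL + 82.2 mL = 86.678 mL; the sum is limited to 1 decimal place (3 s.f.).
Carrying full precision, 86.678 × 2.1756 = 188.5766568 mL; 2.1756 has 5 s.f., so the result keeps min(3, 5) = 3 s.f.
Rounded to 3 significant figures: 189 mL.

189 mL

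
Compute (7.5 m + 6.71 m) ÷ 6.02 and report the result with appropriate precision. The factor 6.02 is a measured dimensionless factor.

2.36 m

7.5 m + 6.71 m = 14.21 m; the sum is limited to 1 decimal place (3 s.f.).
Carrying full precision, 14.21 ÷ 6.02 = 2.36046511628… m; 6.02 has 3 s.f., so the result keeps min(3, 3) = 3 s.f.
Rounded to 3 significant figures: 2.36 m.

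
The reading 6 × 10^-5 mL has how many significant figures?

1

6 × 10^-5: in scientific notation every digit of the coefficient is significant.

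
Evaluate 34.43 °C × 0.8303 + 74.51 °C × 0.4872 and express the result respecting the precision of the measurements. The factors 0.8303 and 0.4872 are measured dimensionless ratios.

64.89 °C

34.43 × 0.8303 = 28.587229 → 28.59 °C (4 s.f., last digit at the 10^-2 place).
74.51 × 0.4872 = 36.301272 → 36.30 °C (4 s.f., last digit at the 10^-2 place).
Sum: 64.888501 °C; keep the coarser place, 10^-2.
Result: 64.89 °C.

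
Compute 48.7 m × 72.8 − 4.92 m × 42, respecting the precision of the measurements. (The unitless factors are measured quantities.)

48.7 × 72.8 = 3545.36 → 3.55 × 10³ m (3 s.f., last digit at the 10^1 place).
4.92 × 42 = 206.64 → 2.1 × 10² m (2 s.f., last digit at the 10^1 place).
Difference: 3338.72 m; keep the coarser place, 10^1.
Result: 3.34 × 10³ m.

3.34 × 10³ m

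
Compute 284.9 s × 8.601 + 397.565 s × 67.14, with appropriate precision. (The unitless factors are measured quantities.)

2.914 × 10^4 s

284.9 × 8.601 = 2450.4249 → 2450. s (4 s.f., last digit at the 10^0 place).
397.565 × 67.14 = 26692.5141 → 2.669 × 10^4 s (4 s.f., last digit at the 10^1 place).
Sum: 29142.939 s; keep the coarser place, 10^1.
Result: 2.914 × 10^4 s.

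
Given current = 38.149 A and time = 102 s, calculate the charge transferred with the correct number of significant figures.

3.89 × 10³ C

charge transferred = 38.149 A × 102 s = 3891.198 C.
38.149 has 5 significant figures; 102 has 3.
Division/multiplication keeps the fewest: 3 significant figures.
Rounded: 3.89 × 10³ C.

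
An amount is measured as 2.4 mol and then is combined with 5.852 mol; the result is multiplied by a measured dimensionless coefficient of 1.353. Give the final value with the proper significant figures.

11 mol

2.4 mol + 5.852 mol = 8.252 mol; the sum is limited to 1 decimal place (2 s.f.).
Carrying full precision, 8.252 × 1.353 = 11.164956 mol; 1.353 has 4 s.f., so the result keeps min(2, 4) = 2 s.f.
Rounded to 2 significant figures: 11 mol.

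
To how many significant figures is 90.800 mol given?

90.800: trailing zeros after a decimal point are significant; zeros between nonzero digits are significant.

5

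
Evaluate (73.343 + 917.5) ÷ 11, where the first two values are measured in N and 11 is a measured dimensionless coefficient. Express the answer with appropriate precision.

90. N

73.343 N + 917.5 N = 990.843 N; the sum is limited to 1 decimal place (4 s.f.).
Carrying full precision, 990.843 ÷ 11 = 90.0766363636… N; 11 has 2 s.f., so the result keeps min(4, 2) = 2 s.f.
Rounded to 2 significant figures: 90. N.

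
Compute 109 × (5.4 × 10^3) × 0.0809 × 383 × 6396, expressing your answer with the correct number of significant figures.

109 × (5.4 × 10^3) × 0.0809 × 383 × 6396 = 1.1664765391 × 10^11…
Multiplication/division keeps the fewest significant figures: 109 → 3 s.f., 5.4 × 10^3 → 2 s.f., 0.0809 → 3 s.f., 383 → 3 s.f., 6396 → 4 s.f.; limit is 2.
Rounded to 2 significant figures: 1.2 × 10^11.

1.2 × 10^11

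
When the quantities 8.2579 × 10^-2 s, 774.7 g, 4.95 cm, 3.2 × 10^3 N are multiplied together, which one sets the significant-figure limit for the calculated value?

8.2579 × 10^-2 s → 5 s.f.; 774.7 g → 4 s.f.; 4.95 cm → 3 s.f.; 3.2 × 10^3 N → 2 s.f.
The fewest is 2 significant figures, from 3.2 × 10^3 N.

3.2 × 10^3 N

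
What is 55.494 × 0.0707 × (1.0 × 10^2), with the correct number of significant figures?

3.9 × 10^2

55.494 × 0.0707 × (1.0 × 10^2) = 392.34258
Multiplication/division keeps the fewest significant figures: 55.494 → 5 s.f., 0.0707 → 3 s.f., 1.0 × 10^2 → 2 s.f.; limit is 2.
Rounded to 2 significant figures: 3.9 × 10^2.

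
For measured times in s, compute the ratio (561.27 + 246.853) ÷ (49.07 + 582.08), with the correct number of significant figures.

1.2804

561.27 + 246.853 = 808.123, limited to 2 d.p. → 5 s.f.; 49.07 + 582.08 = 631.15, limited to 2 d.p. → 5 s.f.
Carrying full precision, 808.123 ÷ 631.15 = 1.28039768676…; keep min(5, 5) = 5 s.f.
Rounded to 5 significant figures: 1.2804.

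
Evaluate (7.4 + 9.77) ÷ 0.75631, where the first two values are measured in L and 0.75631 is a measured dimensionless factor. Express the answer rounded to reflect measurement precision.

22.7 L

7.4 L + 9.77 L = 17.17 L; the sum is limited to 1 decimal place (3 s.f.).
Carrying full precision, 17.17 ÷ 0.75631 = 22.7023310547… L; 0.75631 has 5 s.f., so the result keeps min(3, 5) = 3 s.f.
Rounded to 3 significant figures: 22.7 L.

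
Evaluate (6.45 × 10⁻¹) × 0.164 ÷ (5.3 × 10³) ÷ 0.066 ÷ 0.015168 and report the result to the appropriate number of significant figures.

0.020

(6.45 × 10⁻¹) × 0.164 ÷ (5.3 × 10³) ÷ 0.066 ÷ 0.015168 = 0.0199367993284…
Multiplication/division keeps the fewest significant figures: 6.45 × 10⁻¹ → 3 s.f., 0.164 → 3 s.f., 5.3 × 10³ → 2 s.f., 0.066 → 2 s.f., 0.015168 → 5 s.f.; limit is 2.
Rounded to 2 significant figures: 0.020.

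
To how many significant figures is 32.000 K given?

5

32.000: trailing zeros after a decimal point are significant.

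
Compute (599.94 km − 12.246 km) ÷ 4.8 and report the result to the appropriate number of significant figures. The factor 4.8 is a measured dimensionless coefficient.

1.2 × 10^2 km

599.94 km − 12.246 km = 587.694 km; the difference is limited to 2 decimal places (5 s.f.).
Carrying full precision, 587.694 ÷ 4.8 = 122.43625 km; 4.8 has 2 s.f., so the result keeps min(5, 2) = 2 s.f.
Rounded to 2 significant figures: 1.2 × 10^2 km.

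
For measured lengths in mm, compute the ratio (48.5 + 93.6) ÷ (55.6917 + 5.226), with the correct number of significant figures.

2.333

48.5 + 93.6 = 142.1, limited to 1 d.p. → 4 s.f.; 55.6917 + 5.226 = 60.9177, limited to 3 d.p. → 5 s.f.
Carrying full precision, 142.1 ÷ 60.9177 = 2.33265536946…; keep min(4, 5) = 4 s.f.
Rounded to 4 significant figures: 2.333.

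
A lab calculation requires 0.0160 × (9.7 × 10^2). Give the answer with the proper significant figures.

0.0160 × (9.7 × 10^2) = 15.52
Multiplication/division keeps the fewest significant figures: 0.0160 → 3 s.f., 9.7 × 10^2 → 2 s.f.; limit is 2.
Rounded to 2 significant figures: 16.

16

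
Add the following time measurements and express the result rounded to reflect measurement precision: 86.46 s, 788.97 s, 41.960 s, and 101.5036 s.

1018.89 s

86.46 s + 788.97 s + 41.960 s + 101.5036 s = 1018.8936 s.
Addition/subtraction keeps the fewest decimal places: 86.46 → 2 decimal places, 788.97 → 2 decimal places, 41.960 → 3 decimal places, 101.5036 → 4 decimal places; limit is 2.
Rounded to 2 decimal places: 1018.89 s.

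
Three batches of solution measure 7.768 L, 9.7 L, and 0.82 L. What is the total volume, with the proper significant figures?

18.3 L

7.768 L + 9.7 L + 0.82 L = 18.288 L.
Addition/subtraction keeps the fewest decimal places: 7.768 → 3 decimal places, 9.7 → 1 decimal place, 0.82 → 2 decimal places; limit is 1.
Rounded to 1 decimal place: 18.3 L.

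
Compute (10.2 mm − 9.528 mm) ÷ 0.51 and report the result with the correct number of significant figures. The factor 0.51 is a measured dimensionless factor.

10.2 mm − 9.528 mm = 0.672 mm; the difference is limited to 1 decimal place (1 s.f.).
Carrying full precision, 0.672 ÷ 0.51 = 1.31764705882… mm; 0.51 has 2 s.f., so the result keeps min(1, 2) = 1 s.f.
Rounded to 1 significant figure: 1 mm.

1 mm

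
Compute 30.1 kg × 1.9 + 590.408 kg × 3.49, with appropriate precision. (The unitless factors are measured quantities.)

2.12 × 10³ kg

30.1 × 1.9 = 57.19 → 57 kg (2 s.f., last digit at the 10^0 place).
590.408 × 3.49 = 2060.52392 → 2.06 × 10³ kg (3 s.f., last digit at the 10^1 place).
Sum: 2117.71392 kg; keep the coarser place, 10^1.
Result: 2.12 × 10³ kg.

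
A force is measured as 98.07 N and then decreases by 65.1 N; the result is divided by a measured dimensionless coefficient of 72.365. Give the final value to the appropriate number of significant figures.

0.456 N

98.07 N − 65.1 N = 32.97 N; the difference is limited to 1 decimal place (3 s.f.).
Carrying full precision, 32.97 ÷ 72.365 = 0.455606992331… N; 72.365 has 5 s.f., so the result keeps min(3, 5) = 3 s.f.
Rounded to 3 significant figures: 0.456 N.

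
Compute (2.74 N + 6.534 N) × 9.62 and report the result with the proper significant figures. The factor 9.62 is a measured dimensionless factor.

2.74 N + 6.534 N = 9.274 N; the sum is limited to 2 decimal places (3 s.f.).
Carrying full precision, 9.274 × 9.62 = 89.21588 N; 9.62 has 3 s.f., so the result keeps min(3, 3) = 3 s.f.
Rounded to 3 significant figures: 89.2 N.

89.2 N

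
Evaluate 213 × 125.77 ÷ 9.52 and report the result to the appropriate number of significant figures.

2.81 × 10³

213 × 125.77 ÷ 9.52 = 2813.97163866…
Multiplication/division keeps the fewest significant figures: 213 → 3 s.f., 125.77 → 5 s.f., 9.52 → 3 s.f.; limit is 3.
Rounded to 3 significant figures: 2.81 × 10³.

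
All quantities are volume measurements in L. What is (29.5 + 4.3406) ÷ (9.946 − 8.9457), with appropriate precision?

33.8

29.5 + 4.3406 = 33.8406, limited to 1 d.p. → 3 s.f.; 9.946 − 8.9457 = 1.0003, limited to 3 d.p. → 4 s.f.
Carrying full precision, 33.8406 ÷ 1.0003 = 33.8304508647…; keep min(3, 4) = 3 s.f.
Rounded to 3 significant figures: 33.8.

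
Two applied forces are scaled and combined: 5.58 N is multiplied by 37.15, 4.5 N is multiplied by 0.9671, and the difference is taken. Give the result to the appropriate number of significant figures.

203 N

5.58 × 37.15 = 207.297 → 207 N (3 s.f., last digit at the 10^0 place).
4.5 × 0.9671 = 4.35195 → 4.4 N (2 s.f., last digit at the 10^-1 place).
Difference: 202.94505 N; keep the coarser place, 10^0.
Result: 203 N.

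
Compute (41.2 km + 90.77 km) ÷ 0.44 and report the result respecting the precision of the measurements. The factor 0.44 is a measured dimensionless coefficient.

41.2 km + 90.77 km = 131.97 km; the sum is limited to 1 decimal place (4 s.f.).
Carrying full precision, 131.97 ÷ 0.44 = 299.931818182… km; 0.44 has 2 s.f., so the result keeps min(4, 2) = 2 s.f.
Rounded to 2 significant figures: 3.0 × 10^2 km.

3.0 × 10^2 km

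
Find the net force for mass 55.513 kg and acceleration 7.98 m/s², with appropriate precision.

net force = 55.513 kg × 7.98 m/s² = 442.99374 N.
55.513 has 5 significant figures; 7.98 has 3.
Division/multiplication keeps the fewest: 3 significant figures.
Rounded: 4.43 × 10² N.

4.43 × 10² N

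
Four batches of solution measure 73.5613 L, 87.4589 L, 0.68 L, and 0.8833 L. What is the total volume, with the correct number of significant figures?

162.58 L

73.5613 L + 87.4589 L + 0.68 L + 0.8833 L = 162.5835 L.
Addition/subtraction keeps the fewest decimal places: 73.5613 → 4 decimal places, 87.4589 → 4 decimal places, 0.68 → 2 decimal places, 0.8833 → 4 decimal places; limit is 2.
Rounded to 2 decimal places: 162.58 L.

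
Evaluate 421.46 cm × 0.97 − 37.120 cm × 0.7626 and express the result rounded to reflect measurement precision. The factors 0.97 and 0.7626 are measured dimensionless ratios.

421.46 × 0.97 = 408.8162 → 4.1 × 10² cm (2 s.f., last digit at the 10^1 place).
37.120 × 0.7626 = 28.307712 → 28.31 cm (4 s.f., last digit at the 10^-2 place).
Difference: 380.508488 cm; keep the coarser place, 10^1.
Result: 3.8 × 10² cm.

3.8 × 10² cm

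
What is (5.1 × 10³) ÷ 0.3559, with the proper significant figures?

(5.1 × 10³) ÷ 0.3559 = 14329.8679404…
Multiplication/division keeps the fewest significant figures: 5.1 × 10³ → 2 s.f., 0.3559 → 4 s.f.; limit is 2.
Rounded to 2 significant figures: 1.4 × 10⁴.

1.4 × 10⁴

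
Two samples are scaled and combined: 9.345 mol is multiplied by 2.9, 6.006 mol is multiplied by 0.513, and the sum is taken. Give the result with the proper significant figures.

9.345 × 2.9 = 27.1005 → 27 mol (2 s.f., last digit at the 10^0 place).
6.006 × 0.513 = 3.081078 → 3.08 mol (3 s.f., last digit at the 10^-2 place).
Sum: 30.181578 mol; keep the coarser place, 10^0.
Result: 3.0 × 10¹ mol.

3.0 × 10¹ mol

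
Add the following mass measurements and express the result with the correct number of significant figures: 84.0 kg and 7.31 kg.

91.3 kg

84.0 kg + 7.31 kg = 91.31 kg.
Addition/subtraction keeps the fewest decimal places: 84.0 → 1 decimal place, 7.31 → 2 decimal places; limit is 1.
Rounded to 1 decimal place: 91.3 kg.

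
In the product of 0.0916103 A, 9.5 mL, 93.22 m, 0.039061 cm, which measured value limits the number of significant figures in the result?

0.0916103 A → 6 s.f.; 9.5 mL → 2 s.f.; 93.22 m → 4 s.f.; 0.039061 cm → 5 s.f.
The fewest is 2 significant figures, from 9.5 mL.

9.5 mL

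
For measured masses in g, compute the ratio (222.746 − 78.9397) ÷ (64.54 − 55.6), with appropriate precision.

222.746 − 78.9397 = 143.8063, limited to 3 d.p. → 6 s.f.; 64.54 − 55.6 = 8.94, limited to 1 d.p. → 2 s.f.
Carrying full precision, 143.8063 ÷ 8.94 = 16.0857158837…; keep min(6, 2) = 2 s.f.
Rounded to 2 significant figures: 16.

16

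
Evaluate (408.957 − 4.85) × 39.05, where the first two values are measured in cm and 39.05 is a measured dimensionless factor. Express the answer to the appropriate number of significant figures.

408.957 cm − 4.85 cm = 404.107 cm; the difference is limited to 2 decimal places (5 s.f.).
Carrying full precision, 404.107 × 39.05 = 15780.37835 cm; 39.05 has 4 s.f., so the result keeps min(5, 4) = 4 s.f.
Rounded to 4 significant figures: 1.578 × 10^4 cm.

1.578 × 10^4 cm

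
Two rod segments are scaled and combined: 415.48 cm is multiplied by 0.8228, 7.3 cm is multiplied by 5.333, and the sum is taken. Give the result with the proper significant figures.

381 cm

415.48 × 0.8228 = 341.856944 → 3.419 × 10^2 cm (4 s.f., last digit at the 10^-1 place).
7.3 × 5.333 = 38.9309 → 39 cm (2 s.f., last digit at the 10^0 place).
Sum: 380.787844 cm; keep the coarser place, 10^0.
Result: 381 cm.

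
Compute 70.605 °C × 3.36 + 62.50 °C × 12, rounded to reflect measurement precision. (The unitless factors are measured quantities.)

70.605 × 3.36 = 237.2328 → 237 °C (3 s.f., last digit at the 10^0 place).
62.50 × 12 = 750 → 7.5 × 10^2 °C (2 s.f., last digit at the 10^1 place).
Sum: 987.2328 °C; keep the coarser place, 10^1.
Result: 9.9 × 10^2 °C.

9.9 × 10^2 °C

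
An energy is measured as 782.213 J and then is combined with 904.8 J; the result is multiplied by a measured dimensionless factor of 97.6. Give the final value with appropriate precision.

1.65 × 10⁵ J

782.213 J + 904.8 J = 1687.013 J; the sum is limited to 1 decimal place (5 s.f.).
Carrying full precision, 1687.013 × 97.6 = 164652.4688 J; 97.6 has 3 s.f., so the result keeps min(5, 3) = 3 s.f.
Rounded to 3 significant figures: 1.65 × 10⁵ J.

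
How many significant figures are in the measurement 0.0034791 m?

0.0034791: leading zeros are not significant.

5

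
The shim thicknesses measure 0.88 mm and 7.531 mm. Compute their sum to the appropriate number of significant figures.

0.88 mm + 7.531 mm = 8.411 mm.
Addition/subtraction keeps the fewest decimal places: 0.88 → 2 decimal places, 7.531 → 3 decimal places; limit is 2.
Rounded to 2 decimal places: 8.41 mm.

8.41 mm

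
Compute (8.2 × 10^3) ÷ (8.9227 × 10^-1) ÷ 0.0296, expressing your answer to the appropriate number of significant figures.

(8.2 × 10^3) ÷ (8.9227 × 10^-1) ÷ 0.0296 = 310474.438261…
Multiplication/division keeps the fewest significant figures: 8.2 × 10^3 → 2 s.f., 8.9227 × 10^-1 → 5 s.f., 0.0296 → 3 s.f.; limit is 2.
Rounded to 2 significant figures: 3.1 × 10^5.

3.1 × 10^5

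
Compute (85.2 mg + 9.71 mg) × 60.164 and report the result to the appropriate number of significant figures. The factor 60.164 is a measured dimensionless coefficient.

5.71 × 10³ mg

85.2 mg + 9.71 mg = 94.91 mg; the sum is limited to 1 decimal place (3 s.f.).
Carrying full precision, 94.91 × 60.164 = 5710.16524 mg; 60.164 has 5 s.f., so the result keeps min(3, 5) = 3 s.f.
Rounded to 3 significant figures: 5.71 × 10³ mg.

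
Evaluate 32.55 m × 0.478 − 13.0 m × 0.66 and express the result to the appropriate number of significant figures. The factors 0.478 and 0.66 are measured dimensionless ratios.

7.0 m

32.55 × 0.478 = 15.5589 → 15.6 m (3 s.f., last digit at the 10^-1 place).
13.0 × 0.66 = 8.58 → 8.6 m (2 s.f., last digit at the 10^-1 place).
Difference: 6.9789 m; keep the coarser place, 10^-1.
Result: 7.0 m.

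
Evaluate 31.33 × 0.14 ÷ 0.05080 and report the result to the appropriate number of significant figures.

31.33 × 0.14 ÷ 0.05080 = 86.342519685…
Multiplication/division keeps the fewest significant figures: 31.33 → 4 s.f., 0.14 → 2 s.f., 0.05080 → 4 s.f.; limit is 2.
Rounded to 2 significant figures: 86.

86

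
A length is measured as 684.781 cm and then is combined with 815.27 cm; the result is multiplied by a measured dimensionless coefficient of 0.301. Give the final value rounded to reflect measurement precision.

684.781 cm + 815.27 cm = 1500.051 cm; the sum is limited to 2 decimal places (6 s.f.).
Carrying full precision, 1500.051 × 0.301 = 451.515351 cm; 0.301 has 3 s.f., so the result keeps min(6, 3) = 3 s.f.
Rounded to 3 significant figures: 452 cm.

452 cm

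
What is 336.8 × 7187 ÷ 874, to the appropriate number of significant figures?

2.77 × 10^3

336.8 × 7187 ÷ 874 = 2769.54416476…
Multiplication/division keeps the fewest significant figures: 336.8 → 4 s.f., 7187 → 4 s.f., 874 → 3 s.f.; limit is 3.
Rounded to 3 significant figures: 2.77 × 10^3.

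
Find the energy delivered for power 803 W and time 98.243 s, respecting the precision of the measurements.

7.89 × 10^4 J

energy delivered = 803 W × 98.243 s = 78889.129 J.
803 has 3 significant figures; 98.243 has 5.
Division/multiplication keeps the fewest: 3 significant figures.
Rounded: 7.89 × 10^4 J.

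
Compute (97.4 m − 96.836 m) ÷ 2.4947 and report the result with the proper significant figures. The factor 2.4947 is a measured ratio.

97.4 m − 96.836 m = 0.564 m; the difference is limited to 1 decimal place (1 s.f.).
Carrying full precision, 0.564 ÷ 2.4947 = 0.226079288091… m; 2.4947 has 5 s.f., so the result keeps min(1, 5) = 1 s.f.
Rounded to 1 significant figure: 0.2 m.

0.2 m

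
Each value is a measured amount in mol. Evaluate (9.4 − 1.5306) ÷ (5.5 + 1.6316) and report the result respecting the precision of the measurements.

9.4 − 1.5306 = 7.8694, limited to 1 d.p. → 2 s.f.; 5.5 + 1.6316 = 7.1316, limited to 1 d.p. → 2 s.f.
Carrying full precision, 7.8694 ÷ 7.1316 = 1.10345504515…; keep min(2, 2) = 2 s.f.
Rounded to 2 significant figures: 1.1.

1.1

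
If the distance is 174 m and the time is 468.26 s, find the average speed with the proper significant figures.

0.372 m/s

average speed = 174 m ÷ 468.26 s = 0.371588433776… m/s.
174 has 3 significant figures; 468.26 has 5.
Division/multiplication keeps the fewest: 3 significant figures.
Rounded: 0.372 m/s.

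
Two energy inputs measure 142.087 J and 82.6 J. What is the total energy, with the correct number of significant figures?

224.7 J

142.087 J + 82.6 J = 224.687 J.
Addition/subtraction keeps the fewest decimal places: 142.087 → 3 decimal places, 82.6 → 1 decimal place; limit is 1.
Rounded to 1 decimal place: 224.7 J.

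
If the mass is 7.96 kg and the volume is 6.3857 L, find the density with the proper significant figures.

density = 7.96 kg ÷ 6.3857 L = 1.24653522715… kg/L.
7.96 has 3 significant figures; 6.3857 has 5.
Division/multiplication keeps the fewest: 3 significant figures.
Rounded: 1.25 kg/L.

1.25 kg/L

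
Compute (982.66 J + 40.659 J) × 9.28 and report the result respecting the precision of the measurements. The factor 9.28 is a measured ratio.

982.66 J + 40.659 J = 1023.319 J; the sum is limited to 2 decimal places (6 s.f.).
Carrying full precision, 1023.319 × 9.28 = 9496.40032 J; 9.28 has 3 s.f., so the result keeps min(6, 3) = 3 s.f.
Rounded to 3 significant figures: 9.50 × 10^3 J.

9.50 × 10^3 J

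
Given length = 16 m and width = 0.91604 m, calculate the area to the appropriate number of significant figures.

area = 16 m × 0.91604 m = 14.65664 m².
16 has 2 significant figures; 0.91604 has 5.
Division/multiplication keeps the fewest: 2 significant figures.
Rounded: 15 m².

15 m²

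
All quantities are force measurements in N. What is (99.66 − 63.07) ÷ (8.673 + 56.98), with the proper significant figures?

99.66 − 63.07 = 36.59, limited to 2 d.p. → 4 s.f.; 8.673 + 56.98 = 65.653, limited to 2 d.p. → 4 s.f.
Carrying full precision, 36.59 ÷ 65.653 = 0.55732411314…; keep min(4, 4) = 4 s.f.
Rounded to 4 significant figures: 0.5573.

0.5573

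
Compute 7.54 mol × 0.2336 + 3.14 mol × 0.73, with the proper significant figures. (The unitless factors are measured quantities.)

4.1 mol

7.54 × 0.2336 = 1.761344 → 1.76 mol (3 s.f., last digit at the 10^-2 place).
3.14 × 0.73 = 2.2922 → 2.3 mol (2 s.f., last digit at the 10^-1 place).
Sum: 4.053544 mol; keep the coarser place, 10^-1.
Result: 4.1 mol.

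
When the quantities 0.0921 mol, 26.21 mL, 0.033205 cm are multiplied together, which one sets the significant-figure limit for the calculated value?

0.0921 mol

0.0921 mol → 3 s.f.; 26.21 mL → 4 s.f.; 0.033205 cm → 5 s.f.
The fewest is 3 significant figures, from 0.0921 mol.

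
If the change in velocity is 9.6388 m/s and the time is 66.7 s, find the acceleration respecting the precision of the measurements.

0.145 m/s²

acceleration = 9.6388 m/s ÷ 66.7 s = 0.144509745127… m/s².
9.6388 has 5 significant figures; 66.7 has 3.
Division/multiplication keeps the fewest: 3 significant figures.
Rounded: 0.145 m/s².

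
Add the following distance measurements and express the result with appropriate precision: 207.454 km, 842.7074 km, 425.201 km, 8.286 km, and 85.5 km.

1569.1 km

207.454 km + 842.7074 km + 425.201 km + 8.286 km + 85.5 km = 1569.1484 km.
Addition/subtraction keeps the fewest decimal places: 207.454 → 3 decimal places, 842.7074 → 4 decimal places, 425.201 → 3 decimal places, 8.286 → 3 decimal places, 85.5 → 1 decimal place; limit is 1.
Rounded to 1 decimal place: 1569.1 km.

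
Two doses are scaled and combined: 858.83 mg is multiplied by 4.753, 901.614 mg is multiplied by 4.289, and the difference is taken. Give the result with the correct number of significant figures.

858.83 × 4.753 = 4082.01899 → 4082 mg (4 s.f., last digit at the 10^0 place).
901.614 × 4.289 = 3867.022446 → 3867 mg (4 s.f., last digit at the 10^0 place).
Difference: 214.996544 mg; keep the coarser place, 10^0.
Result: 215 mg.

215 mg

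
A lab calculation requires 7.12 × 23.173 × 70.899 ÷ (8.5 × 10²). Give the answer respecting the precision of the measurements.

7.12 × 23.173 × 70.899 ÷ (8.5 × 10²) = 13.7620597556…
Multiplication/division keeps the fewest significant figures: 7.12 → 3 s.f., 23.173 → 5 s.f., 70.899 → 5 s.f., 8.5 × 10² → 2 s.f.; limit is 2.
Rounded to 2 significant figures: 14.

14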